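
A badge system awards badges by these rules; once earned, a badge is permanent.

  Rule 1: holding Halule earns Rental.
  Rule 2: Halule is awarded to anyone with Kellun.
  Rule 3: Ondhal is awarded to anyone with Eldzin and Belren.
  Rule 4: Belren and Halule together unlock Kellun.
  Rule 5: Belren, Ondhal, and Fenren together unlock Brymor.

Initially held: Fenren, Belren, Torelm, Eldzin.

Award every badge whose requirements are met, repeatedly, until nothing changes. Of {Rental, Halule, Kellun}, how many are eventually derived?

0

Rental would need Halule (Rule 1), but Halule is never earned.
Halule would need Kellun (Rule 2), but Kellun is never earned.
Kellun would need Belren and Halule (Rule 4), but Halule is never earned.
None of the 3 are reached.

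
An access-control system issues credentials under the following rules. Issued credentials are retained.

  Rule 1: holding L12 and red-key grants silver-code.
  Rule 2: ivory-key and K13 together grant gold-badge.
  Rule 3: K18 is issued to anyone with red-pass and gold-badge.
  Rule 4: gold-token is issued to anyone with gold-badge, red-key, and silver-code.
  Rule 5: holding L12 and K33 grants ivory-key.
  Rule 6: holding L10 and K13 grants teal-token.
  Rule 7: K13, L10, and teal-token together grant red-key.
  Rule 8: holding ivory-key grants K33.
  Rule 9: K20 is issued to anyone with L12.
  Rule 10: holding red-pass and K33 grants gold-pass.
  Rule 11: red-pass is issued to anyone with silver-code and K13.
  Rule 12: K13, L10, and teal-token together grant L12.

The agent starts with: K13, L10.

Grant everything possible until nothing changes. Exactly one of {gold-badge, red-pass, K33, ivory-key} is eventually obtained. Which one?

Holding L10 and K13 grants teal-token (Rule 6).
Holding K13, L10, and teal-token grants L12 (Rule 12).
Holding K13, L10, and teal-token grants red-key (Rule 7).
Holding L12 and red-key grants silver-code (Rule 1).
Holding silver-code and K13 grants red-pass (Rule 11).
gold-badge would need ivory-key and K13 (Rule 2), but ivory-key is never granted. ivory-key would need L12 and K33 (Rule 5), but K33 is never granted. K33 would need ivory-key (Rule 8), but ivory-key is never granted.

red-pass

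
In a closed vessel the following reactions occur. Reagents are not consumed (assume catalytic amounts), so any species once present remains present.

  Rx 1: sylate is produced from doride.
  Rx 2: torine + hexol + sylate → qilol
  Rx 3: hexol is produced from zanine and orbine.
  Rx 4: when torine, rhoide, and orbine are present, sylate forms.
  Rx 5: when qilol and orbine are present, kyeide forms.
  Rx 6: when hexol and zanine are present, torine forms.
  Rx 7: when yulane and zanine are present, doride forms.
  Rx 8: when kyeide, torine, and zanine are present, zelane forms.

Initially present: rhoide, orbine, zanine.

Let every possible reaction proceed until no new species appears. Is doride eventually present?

No

doride would need yulane and zanine (Rx 7), but yulane never forms.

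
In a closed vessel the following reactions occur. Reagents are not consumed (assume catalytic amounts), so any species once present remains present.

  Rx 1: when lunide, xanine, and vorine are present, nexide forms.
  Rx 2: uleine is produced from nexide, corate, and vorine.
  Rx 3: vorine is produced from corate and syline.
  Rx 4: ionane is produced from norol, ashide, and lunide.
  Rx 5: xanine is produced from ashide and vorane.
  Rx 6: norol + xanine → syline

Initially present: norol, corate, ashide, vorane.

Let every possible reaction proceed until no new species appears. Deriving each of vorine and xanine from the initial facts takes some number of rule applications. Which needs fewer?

xanine

xanine: ashide and vorane present → xanine forms (Rx 5). [1 rule application]
vorine: ashide and vorane present → xanine forms (Rx 5). norol and xanine present → syline forms (Rx 6). corate and syline present → vorine forms (Rx 3). [3 rule applications]
xanine needs fewer.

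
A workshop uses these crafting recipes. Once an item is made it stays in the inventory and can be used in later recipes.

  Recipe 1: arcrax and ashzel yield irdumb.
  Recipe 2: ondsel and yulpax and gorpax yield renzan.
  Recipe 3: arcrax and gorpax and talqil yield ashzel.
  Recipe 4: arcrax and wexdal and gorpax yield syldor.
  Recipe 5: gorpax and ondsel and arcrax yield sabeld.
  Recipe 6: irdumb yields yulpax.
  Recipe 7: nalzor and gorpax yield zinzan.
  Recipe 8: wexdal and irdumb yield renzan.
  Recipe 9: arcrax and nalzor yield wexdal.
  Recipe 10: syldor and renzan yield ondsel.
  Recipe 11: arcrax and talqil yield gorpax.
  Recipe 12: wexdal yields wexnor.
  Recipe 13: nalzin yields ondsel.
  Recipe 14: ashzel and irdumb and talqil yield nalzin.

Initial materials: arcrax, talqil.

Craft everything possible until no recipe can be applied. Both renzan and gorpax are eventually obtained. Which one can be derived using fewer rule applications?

gorpax

gorpax: arcrax and talqil → gorpax (Recipe 11). [1 rule application]
renzan: Using Recipe 11, arcrax and talqil make gorpax. arcrax and gorpax and talqil → ashzel (Recipe 3). arcrax and ashzel → irdumb (Recipe 1). ashzel and irdumb and talqil → nalzin (Recipe 14). Using Recipe 6, irdumb makes yulpax. nalzin → ondsel (Recipe 13). ondsel and yulpax and gorpax → renzan (Recipe 2). [7 rule applications]
gorpax needs fewer.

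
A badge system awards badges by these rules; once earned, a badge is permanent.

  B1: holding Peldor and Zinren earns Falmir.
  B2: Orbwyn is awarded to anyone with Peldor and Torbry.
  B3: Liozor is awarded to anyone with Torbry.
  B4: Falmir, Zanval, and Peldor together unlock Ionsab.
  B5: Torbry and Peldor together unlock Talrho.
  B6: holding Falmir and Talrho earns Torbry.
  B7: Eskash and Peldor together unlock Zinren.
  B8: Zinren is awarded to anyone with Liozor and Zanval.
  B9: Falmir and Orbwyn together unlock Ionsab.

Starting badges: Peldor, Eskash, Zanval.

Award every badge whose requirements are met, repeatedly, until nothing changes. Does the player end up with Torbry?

Torbry would need Falmir and Talrho (B6), but Talrho is never earned.

No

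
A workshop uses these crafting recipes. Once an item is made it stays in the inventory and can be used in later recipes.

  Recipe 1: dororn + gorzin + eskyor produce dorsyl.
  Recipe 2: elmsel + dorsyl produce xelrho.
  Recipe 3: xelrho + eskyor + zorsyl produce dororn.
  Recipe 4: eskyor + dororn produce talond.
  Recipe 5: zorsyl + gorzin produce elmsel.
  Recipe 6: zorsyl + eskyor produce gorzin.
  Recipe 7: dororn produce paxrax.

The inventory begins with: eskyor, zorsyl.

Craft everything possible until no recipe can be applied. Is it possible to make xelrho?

xelrho would need elmsel and dorsyl (Recipe 2), but dorsyl is never obtained.

No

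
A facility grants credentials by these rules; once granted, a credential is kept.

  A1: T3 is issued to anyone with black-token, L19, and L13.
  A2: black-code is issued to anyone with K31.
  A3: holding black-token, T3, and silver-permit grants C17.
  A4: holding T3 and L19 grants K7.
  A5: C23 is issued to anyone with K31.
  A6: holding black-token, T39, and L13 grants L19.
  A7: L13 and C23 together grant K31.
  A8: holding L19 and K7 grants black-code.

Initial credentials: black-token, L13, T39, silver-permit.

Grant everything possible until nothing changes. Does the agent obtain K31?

No

K31 would need L13 and C23 (A7), but C23 is never granted.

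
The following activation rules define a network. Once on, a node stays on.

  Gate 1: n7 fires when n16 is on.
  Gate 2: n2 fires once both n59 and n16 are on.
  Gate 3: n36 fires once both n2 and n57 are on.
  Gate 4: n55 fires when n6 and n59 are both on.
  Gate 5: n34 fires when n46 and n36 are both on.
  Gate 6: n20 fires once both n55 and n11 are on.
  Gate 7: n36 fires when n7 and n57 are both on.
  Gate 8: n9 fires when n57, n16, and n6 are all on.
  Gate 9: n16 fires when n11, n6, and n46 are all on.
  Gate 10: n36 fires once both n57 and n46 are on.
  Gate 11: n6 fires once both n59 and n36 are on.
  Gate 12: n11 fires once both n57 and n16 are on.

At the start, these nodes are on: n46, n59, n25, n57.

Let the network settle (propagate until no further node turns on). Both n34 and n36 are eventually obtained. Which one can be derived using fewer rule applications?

n36

n36: n57 and n46 are on, so n36 fires (Gate 10). [1 rule application]
n34: n57 and n46 are on, so n36 fires (Gate 10). Gate 5: n46 and n36 on → n34 on. [2 rule applications]
n36 needs fewer.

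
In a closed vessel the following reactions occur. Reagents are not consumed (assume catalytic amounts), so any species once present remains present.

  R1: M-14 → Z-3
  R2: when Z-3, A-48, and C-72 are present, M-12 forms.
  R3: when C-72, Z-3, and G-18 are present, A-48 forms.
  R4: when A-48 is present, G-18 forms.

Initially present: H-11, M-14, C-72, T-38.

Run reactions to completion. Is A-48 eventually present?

A-48 would need C-72, Z-3, and G-18 (R3), but G-18 never forms.

No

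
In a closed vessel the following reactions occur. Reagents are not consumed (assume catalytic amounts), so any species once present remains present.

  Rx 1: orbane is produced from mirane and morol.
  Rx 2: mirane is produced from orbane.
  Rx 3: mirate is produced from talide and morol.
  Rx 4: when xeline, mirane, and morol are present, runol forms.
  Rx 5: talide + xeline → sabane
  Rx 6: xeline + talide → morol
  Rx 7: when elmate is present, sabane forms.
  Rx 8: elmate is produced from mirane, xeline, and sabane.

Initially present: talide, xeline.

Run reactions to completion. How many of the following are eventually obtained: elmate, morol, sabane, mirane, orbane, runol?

talide and xeline present → sabane forms (Rx 5).
xeline and talide present → morol forms (Rx 6).
elmate would need mirane, xeline, and sabane (Rx 8), but mirane never forms.
morol: reached.
sabane: reached.
mirane would need orbane (Rx 2), but orbane never forms.
orbane would need mirane and morol (Rx 1), but mirane never forms.
runol would need xeline, mirane, and morol (Rx 4), but mirane never forms.
Reached: morol and sabane — 2 of the 6.

2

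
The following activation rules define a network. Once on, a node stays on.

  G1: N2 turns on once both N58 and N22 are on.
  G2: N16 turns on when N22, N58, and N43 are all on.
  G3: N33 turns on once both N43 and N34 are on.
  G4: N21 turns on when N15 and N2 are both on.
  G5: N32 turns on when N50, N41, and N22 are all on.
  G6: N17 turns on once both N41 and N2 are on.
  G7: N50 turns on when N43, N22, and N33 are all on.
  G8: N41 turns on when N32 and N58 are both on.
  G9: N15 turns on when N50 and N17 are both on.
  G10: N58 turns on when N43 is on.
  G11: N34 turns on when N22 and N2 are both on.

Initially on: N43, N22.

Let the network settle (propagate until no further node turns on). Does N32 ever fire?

No

N32 would need N50, N41, and N22 (G5), but N41 never turns on.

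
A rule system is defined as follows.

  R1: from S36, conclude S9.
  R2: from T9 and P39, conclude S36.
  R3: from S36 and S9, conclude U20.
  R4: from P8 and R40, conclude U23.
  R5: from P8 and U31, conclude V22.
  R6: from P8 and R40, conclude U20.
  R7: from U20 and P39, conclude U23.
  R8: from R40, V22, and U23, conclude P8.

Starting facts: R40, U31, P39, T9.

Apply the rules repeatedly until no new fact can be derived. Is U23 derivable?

Yes

T9 and P39 hold, so S36 follows (R2).
From S36, R1 gives S9.
From S36 and S9, R3 gives U20.
From U20 and P39, R7 gives U23.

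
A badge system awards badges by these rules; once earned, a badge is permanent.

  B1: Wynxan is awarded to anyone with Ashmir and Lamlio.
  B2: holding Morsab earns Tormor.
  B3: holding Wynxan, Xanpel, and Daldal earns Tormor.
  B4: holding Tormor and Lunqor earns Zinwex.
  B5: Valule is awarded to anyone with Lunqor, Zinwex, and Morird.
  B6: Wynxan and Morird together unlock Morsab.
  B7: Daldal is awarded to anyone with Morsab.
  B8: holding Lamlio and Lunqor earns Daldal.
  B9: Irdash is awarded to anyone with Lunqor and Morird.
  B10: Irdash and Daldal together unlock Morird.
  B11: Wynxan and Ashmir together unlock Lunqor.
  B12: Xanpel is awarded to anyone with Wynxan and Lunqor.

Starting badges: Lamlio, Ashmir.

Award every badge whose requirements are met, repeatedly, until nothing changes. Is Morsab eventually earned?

Morsab would need Wynxan and Morird (B6), but Morird is never earned.

No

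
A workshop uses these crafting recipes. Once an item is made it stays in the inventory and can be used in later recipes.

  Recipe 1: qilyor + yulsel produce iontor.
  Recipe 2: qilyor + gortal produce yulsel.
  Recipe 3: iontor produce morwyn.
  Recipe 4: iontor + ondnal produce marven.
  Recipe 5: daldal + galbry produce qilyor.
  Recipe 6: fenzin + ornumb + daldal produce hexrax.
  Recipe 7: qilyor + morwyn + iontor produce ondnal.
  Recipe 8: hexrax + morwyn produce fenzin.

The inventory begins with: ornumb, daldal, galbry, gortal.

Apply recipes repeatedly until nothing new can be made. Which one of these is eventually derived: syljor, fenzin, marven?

marven

Using Recipe 5, daldal and galbry make qilyor.
Using Recipe 2, qilyor and gortal make yulsel.
Using Recipe 1, qilyor and yulsel make iontor.
Using Recipe 3, iontor makes morwyn.
qilyor + morwyn + iontor → ondnal (Recipe 7).
iontor + ondnal → marven (Recipe 4).
No rule produces syljor, and it is not given. fenzin would need hexrax and morwyn (Recipe 8), but hexrax is never obtained.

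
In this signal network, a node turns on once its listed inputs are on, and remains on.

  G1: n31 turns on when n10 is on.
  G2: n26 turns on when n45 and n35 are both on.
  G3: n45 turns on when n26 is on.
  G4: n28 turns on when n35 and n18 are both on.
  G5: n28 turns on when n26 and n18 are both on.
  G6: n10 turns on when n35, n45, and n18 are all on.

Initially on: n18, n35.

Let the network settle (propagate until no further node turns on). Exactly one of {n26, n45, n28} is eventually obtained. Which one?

G4: n35 and n18 on → n28 on.
n26 would need n45 and n35 (G2), but n45 never turns on. n45 would need n26 (G3), but n26 never turns on.

n28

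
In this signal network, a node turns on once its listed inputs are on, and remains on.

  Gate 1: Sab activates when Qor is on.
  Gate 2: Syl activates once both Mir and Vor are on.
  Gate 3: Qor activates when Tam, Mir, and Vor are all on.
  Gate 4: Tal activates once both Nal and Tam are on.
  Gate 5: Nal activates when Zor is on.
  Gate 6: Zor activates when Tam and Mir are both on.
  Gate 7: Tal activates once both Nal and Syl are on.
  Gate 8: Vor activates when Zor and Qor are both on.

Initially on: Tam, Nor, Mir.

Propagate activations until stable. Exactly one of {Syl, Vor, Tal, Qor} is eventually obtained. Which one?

Gate 6: Tam and Mir on → Zor on.
Gate 5: Zor on → Nal on.
Gate 4: Nal and Tam on → Tal on.
Syl would need Mir and Vor (Gate 2), but Vor never turns on. Qor would need Tam, Mir, and Vor (Gate 3), but Vor never turns on. Vor would need Zor and Qor (Gate 8), but Qor never turns on.

Tal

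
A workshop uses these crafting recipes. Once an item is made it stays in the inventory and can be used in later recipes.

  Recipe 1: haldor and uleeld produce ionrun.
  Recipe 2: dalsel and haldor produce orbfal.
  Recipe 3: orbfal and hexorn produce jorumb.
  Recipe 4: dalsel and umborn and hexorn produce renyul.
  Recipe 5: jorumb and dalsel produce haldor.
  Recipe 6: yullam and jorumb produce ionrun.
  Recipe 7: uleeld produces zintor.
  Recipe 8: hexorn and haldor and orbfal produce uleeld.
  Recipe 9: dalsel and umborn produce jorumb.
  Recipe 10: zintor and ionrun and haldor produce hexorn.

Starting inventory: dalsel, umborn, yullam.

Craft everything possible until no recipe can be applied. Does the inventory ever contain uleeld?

uleeld would need hexorn, haldor, and orbfal (Recipe 8), but hexorn is never obtained.

No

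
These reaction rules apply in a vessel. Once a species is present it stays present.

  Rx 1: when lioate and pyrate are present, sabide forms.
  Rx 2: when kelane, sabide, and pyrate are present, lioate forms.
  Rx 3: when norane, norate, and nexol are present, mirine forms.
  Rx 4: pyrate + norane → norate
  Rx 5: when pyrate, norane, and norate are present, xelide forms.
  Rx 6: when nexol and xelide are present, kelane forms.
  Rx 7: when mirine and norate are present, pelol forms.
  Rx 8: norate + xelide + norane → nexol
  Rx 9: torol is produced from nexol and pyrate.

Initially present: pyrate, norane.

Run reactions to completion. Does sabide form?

sabide would need lioate and pyrate (Rx 1), but lioate never forms.

No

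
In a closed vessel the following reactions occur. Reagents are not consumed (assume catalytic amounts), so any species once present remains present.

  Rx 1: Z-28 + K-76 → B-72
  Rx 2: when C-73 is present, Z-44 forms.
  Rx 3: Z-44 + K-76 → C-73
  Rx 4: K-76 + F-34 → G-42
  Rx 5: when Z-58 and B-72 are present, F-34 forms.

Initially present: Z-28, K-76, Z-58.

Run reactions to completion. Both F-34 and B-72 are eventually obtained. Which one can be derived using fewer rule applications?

B-72

B-72: Z-28 and K-76 present → B-72 forms (Rx 1). [1 rule application]
F-34: Z-28 and K-76 present → B-72 forms (Rx 1). Z-58 and B-72 present → F-34 forms (Rx 5). [2 rule applications]
B-72 needs fewer.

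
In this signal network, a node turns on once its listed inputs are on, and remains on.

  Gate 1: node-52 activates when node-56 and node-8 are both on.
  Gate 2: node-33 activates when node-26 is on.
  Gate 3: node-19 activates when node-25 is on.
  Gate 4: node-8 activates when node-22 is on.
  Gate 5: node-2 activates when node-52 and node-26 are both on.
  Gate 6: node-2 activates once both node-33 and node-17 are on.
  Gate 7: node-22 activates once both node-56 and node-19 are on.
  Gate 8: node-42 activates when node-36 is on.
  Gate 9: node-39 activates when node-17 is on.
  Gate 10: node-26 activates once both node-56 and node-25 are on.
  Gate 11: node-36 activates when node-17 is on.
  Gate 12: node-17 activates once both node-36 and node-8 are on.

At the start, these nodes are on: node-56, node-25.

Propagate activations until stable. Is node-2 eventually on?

node-56 and node-25 are on, so node-26 activates (Gate 10).
Gate 3: node-25 on → node-19 on.
node-56 and node-19 are on, so node-22 activates (Gate 7).
Gate 4: node-22 on → node-8 on.
node-56 and node-8 are on, so node-52 activates (Gate 1).
Gate 5: node-52 and node-26 on → node-2 on.

Yes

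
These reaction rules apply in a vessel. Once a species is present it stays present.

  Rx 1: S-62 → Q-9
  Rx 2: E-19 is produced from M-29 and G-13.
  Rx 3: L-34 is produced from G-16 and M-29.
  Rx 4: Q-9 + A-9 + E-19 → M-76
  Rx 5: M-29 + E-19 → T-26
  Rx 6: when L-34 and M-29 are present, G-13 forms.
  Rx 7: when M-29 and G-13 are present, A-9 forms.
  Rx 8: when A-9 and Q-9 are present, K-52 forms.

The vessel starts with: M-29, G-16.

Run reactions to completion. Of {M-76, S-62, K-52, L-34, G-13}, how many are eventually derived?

G-16 and M-29 present → L-34 forms (Rx 3).
L-34 and M-29 present → G-13 forms (Rx 6).
M-76 would need Q-9, A-9, and E-19 (Rx 4), but Q-9 never forms.
No rule produces S-62, and it is not given.
K-52 would need A-9 and Q-9 (Rx 8), but Q-9 never forms.
L-34: reached.
G-13: reached.
Reached: L-34 and G-13 — 2 of the 5.

2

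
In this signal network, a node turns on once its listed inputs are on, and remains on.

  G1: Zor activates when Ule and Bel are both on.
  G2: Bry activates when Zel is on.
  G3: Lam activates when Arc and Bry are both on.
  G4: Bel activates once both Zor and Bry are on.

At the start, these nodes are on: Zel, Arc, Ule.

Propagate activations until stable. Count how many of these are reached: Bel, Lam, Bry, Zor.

2

G2: Zel on → Bry on.
Arc and Bry are on, so Lam activates (G3).
Bel would need Zor and Bry (G4), but Zor never turns on.
Lam: reached.
Bry: reached.
Zor would need Ule and Bel (G1), but Bel never turns on.
Reached: Lam and Bry — 2 of the 4.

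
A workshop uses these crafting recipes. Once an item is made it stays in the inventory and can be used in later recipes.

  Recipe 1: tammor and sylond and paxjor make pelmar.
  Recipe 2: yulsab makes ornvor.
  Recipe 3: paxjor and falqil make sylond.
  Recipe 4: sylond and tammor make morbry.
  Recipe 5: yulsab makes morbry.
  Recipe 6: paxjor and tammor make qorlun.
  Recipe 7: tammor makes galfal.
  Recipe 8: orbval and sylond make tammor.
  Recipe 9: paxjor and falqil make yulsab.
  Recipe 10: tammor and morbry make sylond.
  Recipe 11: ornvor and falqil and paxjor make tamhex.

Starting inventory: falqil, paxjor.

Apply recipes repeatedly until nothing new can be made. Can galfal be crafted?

galfal would need tammor (Recipe 7), but tammor is never obtained.

No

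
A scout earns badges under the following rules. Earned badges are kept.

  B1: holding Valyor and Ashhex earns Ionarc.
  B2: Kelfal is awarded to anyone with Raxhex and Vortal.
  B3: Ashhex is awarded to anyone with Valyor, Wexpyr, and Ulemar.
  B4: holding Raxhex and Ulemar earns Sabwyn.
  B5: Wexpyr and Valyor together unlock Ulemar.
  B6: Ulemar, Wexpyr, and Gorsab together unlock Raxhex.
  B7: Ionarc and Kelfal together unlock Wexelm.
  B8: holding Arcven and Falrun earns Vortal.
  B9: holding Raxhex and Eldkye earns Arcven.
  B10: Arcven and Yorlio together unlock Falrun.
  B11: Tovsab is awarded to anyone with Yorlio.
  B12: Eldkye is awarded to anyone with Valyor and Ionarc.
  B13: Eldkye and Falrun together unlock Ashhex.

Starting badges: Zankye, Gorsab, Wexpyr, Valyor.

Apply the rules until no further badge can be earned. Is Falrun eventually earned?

Falrun would need Arcven and Yorlio (B10), but Yorlio is never earned.

No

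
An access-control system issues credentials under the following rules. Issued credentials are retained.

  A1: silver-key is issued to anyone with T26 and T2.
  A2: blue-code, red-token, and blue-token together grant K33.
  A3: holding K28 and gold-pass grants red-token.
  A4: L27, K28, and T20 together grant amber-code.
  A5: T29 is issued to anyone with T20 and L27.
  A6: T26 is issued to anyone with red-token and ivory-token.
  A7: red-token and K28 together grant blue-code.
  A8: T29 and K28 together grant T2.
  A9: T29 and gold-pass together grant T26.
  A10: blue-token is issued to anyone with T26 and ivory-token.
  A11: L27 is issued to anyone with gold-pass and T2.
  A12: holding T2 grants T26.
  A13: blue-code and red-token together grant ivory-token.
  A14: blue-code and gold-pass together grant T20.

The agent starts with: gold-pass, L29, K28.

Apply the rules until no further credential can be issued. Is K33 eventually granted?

Yes

Holding K28 and gold-pass grants red-token (A3).
Holding red-token and K28 grants blue-code (A7).
Holding blue-code and red-token grants ivory-token (A13).
Holding red-token and ivory-token grants T26 (A6).
Holding T26 and ivory-token grants blue-token (A10).
Holding blue-code, red-token, and blue-token grants K33 (A2).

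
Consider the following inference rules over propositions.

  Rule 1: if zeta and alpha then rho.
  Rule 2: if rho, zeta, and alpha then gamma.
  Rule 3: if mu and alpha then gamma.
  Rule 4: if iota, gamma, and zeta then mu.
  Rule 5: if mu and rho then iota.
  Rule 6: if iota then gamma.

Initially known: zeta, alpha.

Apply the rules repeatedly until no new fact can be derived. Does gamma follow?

zeta and alpha hold, so rho follows (Rule 1).
rho, zeta, and alpha hold, so gamma follows (Rule 2).

Yes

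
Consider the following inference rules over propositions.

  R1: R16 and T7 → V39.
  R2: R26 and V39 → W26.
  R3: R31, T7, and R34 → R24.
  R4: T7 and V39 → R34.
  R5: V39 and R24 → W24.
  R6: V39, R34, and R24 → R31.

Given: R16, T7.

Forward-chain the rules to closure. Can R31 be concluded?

R31 would need V39, R34, and R24 (R6), but R24 is never established.

No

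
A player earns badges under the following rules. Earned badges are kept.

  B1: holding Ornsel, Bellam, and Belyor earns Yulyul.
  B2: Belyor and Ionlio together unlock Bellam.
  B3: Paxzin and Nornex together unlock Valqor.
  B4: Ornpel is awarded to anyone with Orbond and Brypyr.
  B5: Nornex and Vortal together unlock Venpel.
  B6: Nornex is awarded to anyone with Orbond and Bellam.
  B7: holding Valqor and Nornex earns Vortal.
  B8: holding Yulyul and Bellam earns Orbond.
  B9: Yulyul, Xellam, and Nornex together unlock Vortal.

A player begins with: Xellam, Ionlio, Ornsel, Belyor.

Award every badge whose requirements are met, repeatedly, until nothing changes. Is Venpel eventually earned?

With Belyor and Ionlio, Bellam is earned (B2).
With Ornsel, Bellam, and Belyor, Yulyul is earned (B1).
With Yulyul and Bellam, Orbond is earned (B8).
With Orbond and Bellam, Nornex is earned (B6).
With Yulyul, Xellam, and Nornex, Vortal is earned (B9).
With Nornex and Vortal, Venpel is earned (B5).

Yes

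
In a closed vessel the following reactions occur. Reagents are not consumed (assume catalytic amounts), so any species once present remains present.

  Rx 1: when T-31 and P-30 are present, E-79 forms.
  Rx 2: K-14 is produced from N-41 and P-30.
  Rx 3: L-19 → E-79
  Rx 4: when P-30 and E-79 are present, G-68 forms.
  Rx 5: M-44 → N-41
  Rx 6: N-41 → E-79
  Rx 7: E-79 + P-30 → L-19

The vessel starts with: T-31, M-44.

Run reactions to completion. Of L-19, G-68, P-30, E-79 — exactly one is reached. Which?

M-44 present → N-41 forms (Rx 5).
N-41 present → E-79 forms (Rx 6).
G-68 would need P-30 and E-79 (Rx 4), but P-30 never forms. No rule produces P-30, and it is not given. L-19 would need E-79 and P-30 (Rx 7), but P-30 never forms.

E-79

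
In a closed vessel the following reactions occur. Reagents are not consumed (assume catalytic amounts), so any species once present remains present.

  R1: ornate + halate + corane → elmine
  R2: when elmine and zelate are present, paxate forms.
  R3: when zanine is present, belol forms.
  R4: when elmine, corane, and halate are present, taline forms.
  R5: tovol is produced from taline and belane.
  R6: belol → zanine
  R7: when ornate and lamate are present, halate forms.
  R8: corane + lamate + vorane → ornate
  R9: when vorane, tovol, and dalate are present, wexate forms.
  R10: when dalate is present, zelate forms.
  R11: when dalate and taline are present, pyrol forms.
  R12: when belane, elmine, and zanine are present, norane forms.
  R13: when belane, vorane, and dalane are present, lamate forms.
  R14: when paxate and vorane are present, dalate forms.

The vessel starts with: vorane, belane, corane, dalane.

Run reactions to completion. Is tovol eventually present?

Yes

belane, vorane, and dalane present → lamate forms (R13).
corane, lamate, and vorane present → ornate forms (R8).
ornate and lamate present → halate forms (R7).
ornate, halate, and corane present → elmine forms (R1).
elmine, corane, and halate present → taline forms (R4).
taline and belane present → tovol forms (R5).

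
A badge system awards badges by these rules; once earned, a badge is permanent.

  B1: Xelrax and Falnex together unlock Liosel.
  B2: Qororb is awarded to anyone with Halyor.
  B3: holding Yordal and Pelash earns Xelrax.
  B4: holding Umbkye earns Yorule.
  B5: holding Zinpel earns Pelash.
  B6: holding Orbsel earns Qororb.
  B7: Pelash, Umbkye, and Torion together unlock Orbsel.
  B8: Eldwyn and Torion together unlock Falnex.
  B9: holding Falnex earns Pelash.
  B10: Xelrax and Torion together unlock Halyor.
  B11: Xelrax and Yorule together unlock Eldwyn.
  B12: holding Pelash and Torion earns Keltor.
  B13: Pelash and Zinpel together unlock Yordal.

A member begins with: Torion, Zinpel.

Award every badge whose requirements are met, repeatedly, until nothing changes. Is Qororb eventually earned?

With Zinpel, Pelash is earned (B5).
With Pelash and Zinpel, Yordal is earned (B13).
With Yordal and Pelash, Xelrax is earned (B3).
With Xelrax and Torion, Halyor is earned (B10).
With Halyor, Qororb is earned (B2).

Yes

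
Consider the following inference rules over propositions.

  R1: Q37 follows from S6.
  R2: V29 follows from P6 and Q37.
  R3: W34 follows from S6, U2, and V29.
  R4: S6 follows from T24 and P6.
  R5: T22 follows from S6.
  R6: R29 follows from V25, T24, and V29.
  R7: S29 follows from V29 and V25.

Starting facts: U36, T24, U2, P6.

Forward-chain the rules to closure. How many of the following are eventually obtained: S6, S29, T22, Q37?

3

T24 and P6 hold, so S6 follows (R4).
From S6, R5 gives T22.
S6 holds, so Q37 follows (R1).
S6: reached.
S29 would need V29 and V25 (R7), but V25 is never established.
T22: reached.
Q37: reached.
Reached: S6, T22, and Q37 — 3 of the 4.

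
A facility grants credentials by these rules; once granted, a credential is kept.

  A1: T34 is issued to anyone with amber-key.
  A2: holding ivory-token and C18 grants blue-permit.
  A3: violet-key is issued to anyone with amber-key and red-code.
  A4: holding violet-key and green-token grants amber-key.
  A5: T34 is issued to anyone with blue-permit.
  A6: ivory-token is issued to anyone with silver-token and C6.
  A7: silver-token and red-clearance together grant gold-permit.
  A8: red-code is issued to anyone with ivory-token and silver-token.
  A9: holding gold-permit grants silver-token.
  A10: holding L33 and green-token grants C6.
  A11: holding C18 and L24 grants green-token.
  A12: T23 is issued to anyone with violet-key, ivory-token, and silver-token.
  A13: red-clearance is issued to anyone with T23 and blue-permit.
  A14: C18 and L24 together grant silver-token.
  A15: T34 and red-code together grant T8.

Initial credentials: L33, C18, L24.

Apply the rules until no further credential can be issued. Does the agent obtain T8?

Yes

Holding C18 and L24 grants silver-token (A14).
Holding C18 and L24 grants green-token (A11).
Holding L33 and green-token grants C6 (A10).
Holding silver-token and C6 grants ivory-token (A6).
Holding ivory-token and C18 grants blue-permit (A2).
Holding ivory-token and silver-token grants red-code (A8).
Holding blue-permit grants T34 (A5).
Holding T34 and red-code grants T8 (A15).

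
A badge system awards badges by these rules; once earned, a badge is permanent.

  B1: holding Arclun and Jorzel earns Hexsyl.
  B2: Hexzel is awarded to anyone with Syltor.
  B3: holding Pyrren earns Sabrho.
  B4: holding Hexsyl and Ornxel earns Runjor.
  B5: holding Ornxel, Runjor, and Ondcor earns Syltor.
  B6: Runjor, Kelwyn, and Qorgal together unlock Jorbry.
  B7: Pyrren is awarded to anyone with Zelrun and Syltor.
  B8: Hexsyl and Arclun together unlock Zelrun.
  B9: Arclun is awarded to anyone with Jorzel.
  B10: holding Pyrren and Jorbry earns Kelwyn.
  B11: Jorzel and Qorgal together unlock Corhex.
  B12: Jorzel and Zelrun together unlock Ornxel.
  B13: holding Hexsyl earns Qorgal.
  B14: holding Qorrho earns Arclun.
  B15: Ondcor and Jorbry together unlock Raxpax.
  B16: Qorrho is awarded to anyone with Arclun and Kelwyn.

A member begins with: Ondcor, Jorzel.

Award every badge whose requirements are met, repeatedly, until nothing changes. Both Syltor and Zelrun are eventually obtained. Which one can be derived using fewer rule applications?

Zelrun: With Jorzel, Arclun is earned (B9). With Arclun and Jorzel, Hexsyl is earned (B1). With Hexsyl and Arclun, Zelrun is earned (B8). [3 rule applications]
Syltor: With Jorzel, Arclun is earned (B9). With Arclun and Jorzel, Hexsyl is earned (B1). With Hexsyl and Arclun, Zelrun is earned (B8). With Jorzel and Zelrun, Ornxel is earned (B12). With Hexsyl and Ornxel, Runjor is earned (B4). With Ornxel, Runjor, and Ondcor, Syltor is earned (B5). [6 rule applications]
Zelrun needs fewer.

Zelrun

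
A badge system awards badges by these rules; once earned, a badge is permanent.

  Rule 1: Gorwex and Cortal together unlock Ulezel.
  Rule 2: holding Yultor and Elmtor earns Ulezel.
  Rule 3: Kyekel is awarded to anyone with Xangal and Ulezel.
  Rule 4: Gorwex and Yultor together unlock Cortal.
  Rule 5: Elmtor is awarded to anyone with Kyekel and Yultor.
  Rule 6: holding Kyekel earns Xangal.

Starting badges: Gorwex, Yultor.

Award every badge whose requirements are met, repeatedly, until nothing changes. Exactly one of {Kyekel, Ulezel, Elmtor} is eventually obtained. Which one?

With Gorwex and Yultor, Cortal is earned (Rule 4).
With Gorwex and Cortal, Ulezel is earned (Rule 1).
Elmtor would need Kyekel and Yultor (Rule 5), but Kyekel is never earned. Kyekel would need Xangal and Ulezel (Rule 3), but Xangal is never earned.

Ulezel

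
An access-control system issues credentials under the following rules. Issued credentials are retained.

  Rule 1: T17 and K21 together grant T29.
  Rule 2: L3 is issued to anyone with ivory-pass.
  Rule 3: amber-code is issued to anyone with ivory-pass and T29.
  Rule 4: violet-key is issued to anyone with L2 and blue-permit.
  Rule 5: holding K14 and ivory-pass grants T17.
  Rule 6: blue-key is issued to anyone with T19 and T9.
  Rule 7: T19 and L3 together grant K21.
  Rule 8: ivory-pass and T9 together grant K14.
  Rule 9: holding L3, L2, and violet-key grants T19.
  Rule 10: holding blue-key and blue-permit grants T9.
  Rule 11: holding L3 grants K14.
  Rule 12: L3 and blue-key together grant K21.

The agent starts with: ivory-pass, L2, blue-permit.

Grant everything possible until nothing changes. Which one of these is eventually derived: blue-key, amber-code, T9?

amber-code

Holding L2 and blue-permit grants violet-key (Rule 4).
Holding ivory-pass grants L3 (Rule 2).
Holding L3 grants K14 (Rule 11).
Holding L3, L2, and violet-key grants T19 (Rule 9).
Holding T19 and L3 grants K21 (Rule 7).
Holding K14 and ivory-pass grants T17 (Rule 5).
Holding T17 and K21 grants T29 (Rule 1).
Holding ivory-pass and T29 grants amber-code (Rule 3).
blue-key would need T19 and T9 (Rule 6), but T9 is never granted. T9 would need blue-key and blue-permit (Rule 10), but blue-key is never granted.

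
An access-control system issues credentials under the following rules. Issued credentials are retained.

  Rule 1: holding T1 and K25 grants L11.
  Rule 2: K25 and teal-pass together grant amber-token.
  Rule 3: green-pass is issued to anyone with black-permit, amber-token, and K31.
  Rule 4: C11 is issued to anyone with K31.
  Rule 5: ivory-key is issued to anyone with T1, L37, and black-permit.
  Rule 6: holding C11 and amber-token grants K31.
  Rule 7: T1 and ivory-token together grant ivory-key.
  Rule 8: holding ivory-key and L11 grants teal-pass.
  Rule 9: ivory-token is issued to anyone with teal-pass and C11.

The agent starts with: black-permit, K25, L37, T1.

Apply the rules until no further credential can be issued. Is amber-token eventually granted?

Holding T1 and K25 grants L11 (Rule 1).
Holding T1, L37, and black-permit grants ivory-key (Rule 5).
Holding ivory-key and L11 grants teal-pass (Rule 8).
Holding K25 and teal-pass grants amber-token (Rule 2).

Yes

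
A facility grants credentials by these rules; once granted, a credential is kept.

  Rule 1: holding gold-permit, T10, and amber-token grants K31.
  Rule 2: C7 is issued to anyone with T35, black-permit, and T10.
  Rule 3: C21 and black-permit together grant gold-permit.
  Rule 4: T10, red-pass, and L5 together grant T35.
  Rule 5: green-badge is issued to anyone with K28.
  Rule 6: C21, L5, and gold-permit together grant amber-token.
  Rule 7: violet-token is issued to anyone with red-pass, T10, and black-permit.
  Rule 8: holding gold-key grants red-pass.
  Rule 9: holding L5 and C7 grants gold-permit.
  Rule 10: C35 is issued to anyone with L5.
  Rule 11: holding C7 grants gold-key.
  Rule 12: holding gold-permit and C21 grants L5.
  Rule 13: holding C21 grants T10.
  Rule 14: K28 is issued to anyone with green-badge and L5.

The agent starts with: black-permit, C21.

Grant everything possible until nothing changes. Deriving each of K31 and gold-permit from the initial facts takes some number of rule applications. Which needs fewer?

gold-permit

gold-permit: Holding C21 and black-permit grants gold-permit (Rule 3). [1 rule application]
K31: Holding C21 grants T10 (Rule 13). Holding C21 and black-permit grants gold-permit (Rule 3). Holding gold-permit and C21 grants L5 (Rule 12). Holding C21, L5, and gold-permit grants amber-token (Rule 6). Holding gold-permit, T10, and amber-token grants K31 (Rule 1). [5 rule applications]
gold-permit needs fewer.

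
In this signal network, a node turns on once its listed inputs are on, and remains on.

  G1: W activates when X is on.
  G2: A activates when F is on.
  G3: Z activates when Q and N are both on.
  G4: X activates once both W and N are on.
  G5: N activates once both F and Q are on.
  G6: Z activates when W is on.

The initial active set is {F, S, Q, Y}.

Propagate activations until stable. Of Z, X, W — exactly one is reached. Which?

Z

G5: F and Q on → N on.
Q and N are on, so Z activates (G3).
W would need X (G1), but X never turns on. X would need W and N (G4), but W never turns on.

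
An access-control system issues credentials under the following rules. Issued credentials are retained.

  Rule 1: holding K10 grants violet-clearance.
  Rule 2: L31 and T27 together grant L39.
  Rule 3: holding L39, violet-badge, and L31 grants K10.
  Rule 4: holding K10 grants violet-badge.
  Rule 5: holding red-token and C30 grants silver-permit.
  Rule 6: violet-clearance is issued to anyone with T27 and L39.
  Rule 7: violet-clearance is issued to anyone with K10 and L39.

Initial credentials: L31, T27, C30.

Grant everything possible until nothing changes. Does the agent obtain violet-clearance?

Yes

Holding L31 and T27 grants L39 (Rule 2).
Holding T27 and L39 grants violet-clearance (Rule 6).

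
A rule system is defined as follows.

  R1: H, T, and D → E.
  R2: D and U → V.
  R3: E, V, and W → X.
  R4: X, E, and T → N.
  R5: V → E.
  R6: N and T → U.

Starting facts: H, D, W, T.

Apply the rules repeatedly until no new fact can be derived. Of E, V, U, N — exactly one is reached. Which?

E

H, T, and D hold, so E follows (R1).
N would need X, E, and T (R4), but X is never established. U would need N and T (R6), but N is never established. V would need D and U (R2), but U is never established.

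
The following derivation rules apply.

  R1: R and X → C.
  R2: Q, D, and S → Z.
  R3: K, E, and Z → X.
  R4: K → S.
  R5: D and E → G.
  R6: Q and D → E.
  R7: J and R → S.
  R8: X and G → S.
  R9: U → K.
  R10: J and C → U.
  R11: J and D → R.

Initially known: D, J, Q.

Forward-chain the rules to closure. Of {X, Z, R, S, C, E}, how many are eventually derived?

4

From Q and D, R6 gives E.
J and D hold, so R follows (R11).
J and R hold, so S follows (R7).
From Q, D, and S, R2 gives Z.
X would need K, E, and Z (R3), but K is never established.
Z: reached.
R: reached.
S: reached.
C would need R and X (R1), but X is never established.
E: reached.
Reached: Z, R, S, and E — 4 of the 6.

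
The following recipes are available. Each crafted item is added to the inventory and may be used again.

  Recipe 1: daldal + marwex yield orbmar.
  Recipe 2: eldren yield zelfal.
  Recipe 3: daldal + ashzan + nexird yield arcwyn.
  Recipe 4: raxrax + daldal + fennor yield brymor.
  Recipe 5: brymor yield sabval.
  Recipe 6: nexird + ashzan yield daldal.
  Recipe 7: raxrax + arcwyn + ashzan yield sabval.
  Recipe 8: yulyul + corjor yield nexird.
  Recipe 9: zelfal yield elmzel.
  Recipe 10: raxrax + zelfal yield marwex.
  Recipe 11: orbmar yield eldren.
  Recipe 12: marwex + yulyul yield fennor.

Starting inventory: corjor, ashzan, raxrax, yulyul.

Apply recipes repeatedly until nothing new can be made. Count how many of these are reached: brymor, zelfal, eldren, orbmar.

0

brymor would need raxrax, daldal, and fennor (Recipe 4), but fennor is never obtained.
zelfal would need eldren (Recipe 2), but eldren is never obtained.
eldren would need orbmar (Recipe 11), but orbmar is never obtained.
orbmar would need daldal and marwex (Recipe 1), but marwex is never obtained.
None of the 4 are reached.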